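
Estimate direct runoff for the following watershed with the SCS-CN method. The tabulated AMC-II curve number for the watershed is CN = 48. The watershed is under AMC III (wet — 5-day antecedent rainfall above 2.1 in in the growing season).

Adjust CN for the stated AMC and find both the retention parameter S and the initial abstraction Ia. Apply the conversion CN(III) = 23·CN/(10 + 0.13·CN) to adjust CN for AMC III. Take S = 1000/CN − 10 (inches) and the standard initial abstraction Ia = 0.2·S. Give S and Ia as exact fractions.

Wet (AMC III): CN(III) = 23·48/(10 + 0.13·48) = 1104/(406/25) = 13800/203 ≈ 67.980
S = 1000/(13800/203) − 10 = 325/69 in ≈ 4.710 in
Ia = 0.2·(325/69) = 65/69 in ≈ 0.942 in

S = 325/69 in ≈ 4.710 in; Ia = 65/69 in ≈ 0.942 in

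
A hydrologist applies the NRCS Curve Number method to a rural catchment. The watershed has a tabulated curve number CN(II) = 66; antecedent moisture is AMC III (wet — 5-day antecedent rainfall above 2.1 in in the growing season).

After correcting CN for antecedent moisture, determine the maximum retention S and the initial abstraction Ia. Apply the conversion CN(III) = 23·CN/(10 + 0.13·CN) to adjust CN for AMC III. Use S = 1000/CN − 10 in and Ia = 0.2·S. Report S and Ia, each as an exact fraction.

S = 1700/759 in ≈ 2.240 in; Ia = 340/759 in ≈ 0.448 in

Adjust CN=66 to AMC III: 23·66/(10 + 0.13·66) → 1518 ÷ (929/50) = 75900/929 ≈ 81.701
Max retention: S = 1000/(75900/929) − 10 = 1700/759 in (≈ 2.240 in)
Ia = 0.2·(1700/759) = 340/759 in ≈ 0.448 in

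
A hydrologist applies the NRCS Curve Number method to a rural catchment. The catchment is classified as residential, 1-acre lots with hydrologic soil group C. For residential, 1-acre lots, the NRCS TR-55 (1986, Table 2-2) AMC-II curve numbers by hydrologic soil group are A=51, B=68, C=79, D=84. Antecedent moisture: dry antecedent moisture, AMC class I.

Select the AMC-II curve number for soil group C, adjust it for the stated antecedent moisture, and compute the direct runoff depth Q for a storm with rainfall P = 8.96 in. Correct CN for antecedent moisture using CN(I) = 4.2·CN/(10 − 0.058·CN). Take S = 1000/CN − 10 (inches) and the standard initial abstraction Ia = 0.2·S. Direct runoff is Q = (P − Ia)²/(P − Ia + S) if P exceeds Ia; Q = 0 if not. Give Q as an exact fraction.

NRCS table: residential, 1-acre lots, soil group C → CN(II) = 79
Adjust CN=79 to AMC I: 4.2·79/(10 − 0.058·79) → (1659/5) ÷ (2709/500) = 7900/129 ≈ 61.240
S = 1000/(7900/129) − 10 = 500/79 in ≈ 6.329 in
Ia = 0.2S: 0.2·6.329 = 1.266 in (exactly 100/79)
P − Ia = 8.960 − 1.266 = 15196/1975 ≈ 7.694 in (> 0, runoff occurs)
Runoff Q = (P−Ia)²/(P−Ia+S) = (7.694)²/(7.694+6.329) = 14432401/3418725 ≈ 4.222 in

Q = 14432401/3418725 in ≈ 4.222 in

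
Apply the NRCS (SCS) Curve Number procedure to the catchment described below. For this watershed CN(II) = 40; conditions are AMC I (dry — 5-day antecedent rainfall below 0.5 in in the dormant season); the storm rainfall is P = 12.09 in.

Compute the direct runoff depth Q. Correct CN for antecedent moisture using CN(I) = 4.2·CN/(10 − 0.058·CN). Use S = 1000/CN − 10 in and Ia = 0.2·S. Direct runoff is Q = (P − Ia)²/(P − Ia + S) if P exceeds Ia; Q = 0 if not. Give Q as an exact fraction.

Q = 11992369/19924100 in ≈ 0.602 in

CN(I) from CN(II)=40: (4.2·40)/(10 − 0.058·40) = 175/8 ≈ 21.875
S = 1000/(175/8) − 10 = 250/7 in ≈ 35.714 in
Ia = 0.2·(250/7) = 50/7 in ≈ 7.143 in
Since P=12.090 > Ia=7.143: effective rainfall P−Ia = 3463/700 in
Runoff Q = (P−Ia)²/(P−Ia+S) = (4.947)²/(4.947+35.714) = 11992369/19924100 ≈ 0.602 in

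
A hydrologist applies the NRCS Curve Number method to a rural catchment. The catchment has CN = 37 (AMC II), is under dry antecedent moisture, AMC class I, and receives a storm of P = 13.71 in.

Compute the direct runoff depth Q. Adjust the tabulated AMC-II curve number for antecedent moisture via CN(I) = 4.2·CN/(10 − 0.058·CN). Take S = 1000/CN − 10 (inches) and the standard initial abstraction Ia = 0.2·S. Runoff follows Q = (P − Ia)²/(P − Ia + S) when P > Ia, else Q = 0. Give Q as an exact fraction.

CN(I) from CN(II)=37: (4.2·37)/(10 − 0.058·37) = 3700/187 ≈ 19.786
Retention S: 1000/CN − 10 with CN=19.786 → S = 1500/37 ≈ 40.541 in
Ia = 0.2S: 0.2·40.541 = 8.108 in (exactly 300/37)
P − Ia = 13.710 − 8.108 = 20727/3700 ≈ 5.602 in (> 0, runoff occurs)
Q: (20727/3700)² ÷ (170727/3700) = 143202843/210563300 in (≈ 0.680 in)

Q = 143202843/210563300 in ≈ 0.680 in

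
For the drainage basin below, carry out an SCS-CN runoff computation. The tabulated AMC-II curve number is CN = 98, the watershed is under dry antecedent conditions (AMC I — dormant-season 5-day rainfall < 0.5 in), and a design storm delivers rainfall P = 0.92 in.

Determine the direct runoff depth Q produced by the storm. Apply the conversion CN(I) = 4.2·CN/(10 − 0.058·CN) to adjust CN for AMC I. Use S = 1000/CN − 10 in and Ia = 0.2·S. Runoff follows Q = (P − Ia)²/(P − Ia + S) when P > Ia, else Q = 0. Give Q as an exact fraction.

Q = 448041889/866083575 in ≈ 0.517 in

Dry (AMC I): CN(I) = 4.2·98/(10 − 0.058·98) = (2058/5)/(1079/250) = 102900/1079 ≈ 95.366
Retention S: 1000/CN − 10 with CN=95.366 → S = 500/1029 ≈ 0.486 in
Ia = 0.2·(500/1029) = 100/1029 in ≈ 0.097 in
Excess rainfall: 0.920 − 0.097 = 0.823 in; P > Ia so Q > 0
Runoff Q = (P−Ia)²/(P−Ia+S) = (0.823)²/(0.823+0.486) = 448041889/866083575 ≈ 0.517 in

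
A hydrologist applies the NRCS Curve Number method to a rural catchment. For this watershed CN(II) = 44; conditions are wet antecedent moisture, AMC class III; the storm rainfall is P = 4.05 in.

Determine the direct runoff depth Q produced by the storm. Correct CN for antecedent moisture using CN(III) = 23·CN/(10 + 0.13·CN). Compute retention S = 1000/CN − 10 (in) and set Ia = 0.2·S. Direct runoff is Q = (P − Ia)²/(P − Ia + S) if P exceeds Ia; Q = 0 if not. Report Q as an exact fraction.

Adjust CN=44 to AMC III: 23·44/(10 + 0.13·44) → 1012 ÷ (393/25) = 25300/393 ≈ 64.377
Retention S: 1000/CN − 10 with CN=64.377 → S = 1400/253 ≈ 5.534 in
Ia = 0.2S: 0.2·5.534 = 1.107 in (exactly 280/253)
P − Ia = 4.050 − 1.107 = 14893/5060 ≈ 2.943 in (> 0, runoff occurs)
Q: (14893/5060)² ÷ (42893/5060) = 221801449/217038580 in (≈ 1.022 in)

Q = 221801449/217038580 in ≈ 1.022 in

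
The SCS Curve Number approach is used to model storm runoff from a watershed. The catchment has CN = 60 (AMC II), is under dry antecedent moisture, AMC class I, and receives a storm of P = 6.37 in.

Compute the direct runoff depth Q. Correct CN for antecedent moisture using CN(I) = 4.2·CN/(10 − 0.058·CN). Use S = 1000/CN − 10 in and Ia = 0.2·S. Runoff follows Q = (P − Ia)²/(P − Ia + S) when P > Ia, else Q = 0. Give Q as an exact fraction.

Q = 405257161/756825300 in ≈ 0.535 in

Dry (AMC I): CN(I) = 4.2·60/(10 − 0.058·60) = 252/(163/25) = 6300/163 ≈ 38.650
Max retention: S = 1000/(6300/163) − 10 = 1000/63 in (≈ 15.873 in)
Ia = 0.2·(1000/63) = 200/63 in ≈ 3.175 in
Excess rainfall: 6.370 − 3.175 = 3.195 in; P > Ia so Q > 0
Q = (20131/6300)²/((20131/6300) + 1000/63) = (405257161/39690000)/(120131/6300) = 405257161/756825300 in ≈ 0.535 in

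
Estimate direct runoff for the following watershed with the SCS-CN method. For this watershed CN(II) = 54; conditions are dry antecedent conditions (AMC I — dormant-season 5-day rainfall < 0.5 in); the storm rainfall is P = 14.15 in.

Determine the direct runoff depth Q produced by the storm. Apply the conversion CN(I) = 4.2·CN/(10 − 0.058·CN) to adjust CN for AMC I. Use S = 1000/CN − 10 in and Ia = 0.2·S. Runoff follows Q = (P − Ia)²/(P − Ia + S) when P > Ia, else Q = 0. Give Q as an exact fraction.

Dry (AMC I): CN(I) = 4.2·54/(10 − 0.058·54) = (1134/5)/(1717/250) = 56700/1717 ≈ 33.023
Max retention: S = 1000/(56700/1717) − 10 = 11500/567 in (≈ 20.282 in)
Initial abstraction Ia = S/5 = (11500/567)/5 = 2300/567 ≈ 4.056 in
P − Ia = 14.150 − 4.056 = 114461/11340 ≈ 10.094 in (> 0, runoff occurs)
Q: (114461/11340)² ÷ (344461/11340) = 13101320521/3906187740 in (≈ 3.354 in)

Q = 13101320521/3906187740 in ≈ 3.354 in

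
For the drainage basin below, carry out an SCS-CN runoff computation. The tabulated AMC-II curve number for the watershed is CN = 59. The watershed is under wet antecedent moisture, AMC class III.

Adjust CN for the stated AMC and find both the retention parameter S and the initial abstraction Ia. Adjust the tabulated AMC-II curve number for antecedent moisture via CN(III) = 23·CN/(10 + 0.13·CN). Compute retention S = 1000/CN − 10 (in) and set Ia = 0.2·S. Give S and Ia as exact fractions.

Wet (AMC III): CN(III) = 23·59/(10 + 0.13·59) = 1357/(1767/100) = 135700/1767 ≈ 76.797
S = 1000/(135700/1767) − 10 = 4100/1357 in ≈ 3.021 in
Ia = 0.2·(4100/1357) = 820/1357 in ≈ 0.604 in

S = 4100/1357 in ≈ 3.021 in; Ia = 820/1357 in ≈ 0.604 in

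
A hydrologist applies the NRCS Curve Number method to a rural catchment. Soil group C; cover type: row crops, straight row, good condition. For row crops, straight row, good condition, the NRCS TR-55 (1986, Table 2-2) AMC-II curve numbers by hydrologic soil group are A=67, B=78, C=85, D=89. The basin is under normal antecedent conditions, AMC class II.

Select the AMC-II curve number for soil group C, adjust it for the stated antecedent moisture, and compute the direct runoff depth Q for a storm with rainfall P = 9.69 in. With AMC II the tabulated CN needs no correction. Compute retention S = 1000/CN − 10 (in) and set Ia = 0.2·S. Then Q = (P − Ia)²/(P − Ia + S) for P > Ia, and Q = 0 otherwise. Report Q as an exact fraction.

NRCS table: row crops, straight row, good condition, soil group C → CN(II) = 85
CN(II) = 85; AMC II needs no correction.
S = 1000/85 − 10 = 30/17 in ≈ 1.765 in
Ia = 0.2·(30/17) = 6/17 in ≈ 0.353 in
Excess rainfall: 9.690 − 0.353 = 9.337 in; P > Ia so Q > 0
Runoff Q = (P−Ia)²/(P−Ia+S) = (9.337)²/(9.337+1.765) = 27994681/3564900 ≈ 7.853 in

Q = 27994681/3564900 in ≈ 7.853 in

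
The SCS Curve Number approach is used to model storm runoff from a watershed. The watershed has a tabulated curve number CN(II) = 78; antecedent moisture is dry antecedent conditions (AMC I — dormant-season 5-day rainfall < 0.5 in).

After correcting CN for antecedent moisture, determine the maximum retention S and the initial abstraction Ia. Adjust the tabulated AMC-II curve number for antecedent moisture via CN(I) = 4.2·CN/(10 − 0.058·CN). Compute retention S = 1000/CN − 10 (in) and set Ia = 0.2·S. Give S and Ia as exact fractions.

Adjust CN=78 to AMC I: 4.2·78/(10 − 0.058·78) → (1638/5) ÷ (1369/250) = 81900/1369 ≈ 59.825
S = 1000/(81900/1369) − 10 = 5500/819 in ≈ 6.716 in
Ia = 0.2·(5500/819) = 1100/819 in ≈ 1.343 in

S = 5500/819 in ≈ 6.716 in; Ia = 1100/819 in ≈ 1.343 in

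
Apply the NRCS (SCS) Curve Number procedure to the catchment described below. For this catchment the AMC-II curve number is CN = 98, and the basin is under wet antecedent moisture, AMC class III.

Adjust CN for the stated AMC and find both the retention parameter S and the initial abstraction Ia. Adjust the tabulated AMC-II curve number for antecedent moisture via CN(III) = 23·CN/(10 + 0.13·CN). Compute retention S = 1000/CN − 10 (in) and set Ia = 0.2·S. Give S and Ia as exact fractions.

S = 100/1127 in ≈ 0.089 in; Ia = 20/1127 in ≈ 0.018 in

Wet (AMC III): CN(III) = 23·98/(10 + 0.13·98) = 2254/(1137/50) = 112700/1137 ≈ 99.120
Max retention: S = 1000/(112700/1137) − 10 = 100/1127 in (≈ 0.089 in)
Ia = 0.2·(100/1127) = 20/1127 in ≈ 0.018 in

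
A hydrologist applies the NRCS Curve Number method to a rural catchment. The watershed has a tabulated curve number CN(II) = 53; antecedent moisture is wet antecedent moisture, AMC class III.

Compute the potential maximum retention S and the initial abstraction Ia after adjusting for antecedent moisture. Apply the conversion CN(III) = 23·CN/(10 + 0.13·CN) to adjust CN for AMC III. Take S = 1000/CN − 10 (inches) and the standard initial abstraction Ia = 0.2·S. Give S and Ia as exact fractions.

Adjust CN=53 to AMC III: 23·53/(10 + 0.13·53) → 1219 ÷ (1689/100) = 121900/1689 ≈ 72.173
Retention S: 1000/CN − 10 with CN=72.173 → S = 4700/1219 ≈ 3.856 in
Ia = 0.2·(4700/1219) = 940/1219 in ≈ 0.771 in

S = 4700/1219 in ≈ 3.856 in; Ia = 940/1219 in ≈ 0.771 in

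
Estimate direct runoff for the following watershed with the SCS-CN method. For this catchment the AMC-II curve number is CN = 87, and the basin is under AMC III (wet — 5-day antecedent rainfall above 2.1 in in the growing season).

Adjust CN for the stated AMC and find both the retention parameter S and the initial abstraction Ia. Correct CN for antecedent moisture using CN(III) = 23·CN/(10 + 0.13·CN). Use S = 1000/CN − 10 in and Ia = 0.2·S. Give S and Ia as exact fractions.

S = 1300/2001 in ≈ 0.650 in; Ia = 260/2001 in ≈ 0.130 in

Wet (AMC III): CN(III) = 23·87/(10 + 0.13·87) = 2001/(2131/100) = 200100/2131 ≈ 93.900
Max retention: S = 1000/(200100/2131) − 10 = 1300/2001 in (≈ 0.650 in)
Ia = 0.2S: 0.2·0.650 = 0.130 in (exactly 260/2001)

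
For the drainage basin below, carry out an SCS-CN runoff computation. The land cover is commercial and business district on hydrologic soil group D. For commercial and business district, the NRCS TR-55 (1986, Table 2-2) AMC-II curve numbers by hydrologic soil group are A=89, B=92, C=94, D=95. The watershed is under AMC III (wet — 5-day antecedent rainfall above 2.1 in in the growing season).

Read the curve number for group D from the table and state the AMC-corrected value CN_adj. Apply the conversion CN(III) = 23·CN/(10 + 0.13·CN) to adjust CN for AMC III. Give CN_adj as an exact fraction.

CN_adj = 43700/447 ≈ 97.763

NRCS table: commercial and business district, soil group D → CN(II) = 95
CN(III) from CN(II)=95: (23·95)/(10 + 0.13·95) = 43700/447 ≈ 97.763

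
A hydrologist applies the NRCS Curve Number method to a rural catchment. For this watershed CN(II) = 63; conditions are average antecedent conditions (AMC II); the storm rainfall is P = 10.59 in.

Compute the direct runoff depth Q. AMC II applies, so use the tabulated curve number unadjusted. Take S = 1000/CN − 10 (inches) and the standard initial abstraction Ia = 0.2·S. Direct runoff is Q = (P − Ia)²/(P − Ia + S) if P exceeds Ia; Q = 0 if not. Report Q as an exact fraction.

Average conditions: CN = 63 (no AMC adjustment).
Retention S: 1000/CN − 10 with CN=63.000 → S = 370/63 ≈ 5.873 in
Ia = 0.2S: 0.2·5.873 = 1.175 in (exactly 74/63)
P − Ia = 10.590 − 1.175 = 59317/6300 ≈ 9.415 in (> 0, runoff occurs)
Q = (59317/6300)²/((59317/6300) + 370/63) = (3518506489/39690000)/(96317/6300) = 3518506489/606797100 in ≈ 5.798 in

Q = 3518506489/606797100 in ≈ 5.798 in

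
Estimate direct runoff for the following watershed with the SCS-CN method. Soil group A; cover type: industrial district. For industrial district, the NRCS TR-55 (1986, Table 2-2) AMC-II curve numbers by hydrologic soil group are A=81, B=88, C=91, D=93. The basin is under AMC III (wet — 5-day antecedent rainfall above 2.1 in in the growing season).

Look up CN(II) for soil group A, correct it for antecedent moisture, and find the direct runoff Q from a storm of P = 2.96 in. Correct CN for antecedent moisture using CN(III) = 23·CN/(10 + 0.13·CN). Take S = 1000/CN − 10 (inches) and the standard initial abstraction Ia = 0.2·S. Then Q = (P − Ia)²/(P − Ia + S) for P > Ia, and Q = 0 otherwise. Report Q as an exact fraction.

NRCS table: industrial district, soil group A → CN(II) = 81
CN(III) from CN(II)=81: (23·81)/(10 + 0.13·81) = 186300/2053 ≈ 90.745
Max retention: S = 1000/(186300/2053) − 10 = 1900/1863 in (≈ 1.020 in)
Initial abstraction Ia = S/5 = (1900/1863)/5 = 380/1863 ≈ 0.204 in
Excess rainfall: 2.960 − 0.204 = 2.756 in; P > Ia so Q > 0
Runoff Q = (P−Ia)²/(P−Ia+S) = (2.756)²/(2.756+1.020) = 8238401522/4095386325 ≈ 2.012 in

Q = 8238401522/4095386325 in ≈ 2.012 in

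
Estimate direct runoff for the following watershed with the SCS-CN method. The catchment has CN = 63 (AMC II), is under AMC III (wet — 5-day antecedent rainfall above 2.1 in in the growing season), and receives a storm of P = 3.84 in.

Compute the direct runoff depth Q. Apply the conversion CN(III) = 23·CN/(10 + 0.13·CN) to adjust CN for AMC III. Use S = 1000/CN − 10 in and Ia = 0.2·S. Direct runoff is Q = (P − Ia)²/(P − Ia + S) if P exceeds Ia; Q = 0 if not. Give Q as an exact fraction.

Q = 909082801/482480775 in ≈ 1.884 in

Wet (AMC III): CN(III) = 23·63/(10 + 0.13·63) = 1449/(1819/100) = 144900/1819 ≈ 79.659
S = 1000/(144900/1819) − 10 = 3700/1449 in ≈ 2.553 in
Ia = 0.2S: 0.2·2.553 = 0.511 in (exactly 740/1449)
P − Ia = 3.840 − 0.511 = 120604/36225 ≈ 3.329 in (> 0, runoff occurs)
Q: (120604/36225)² ÷ (213104/36225) = 909082801/482480775 in (≈ 1.884 in)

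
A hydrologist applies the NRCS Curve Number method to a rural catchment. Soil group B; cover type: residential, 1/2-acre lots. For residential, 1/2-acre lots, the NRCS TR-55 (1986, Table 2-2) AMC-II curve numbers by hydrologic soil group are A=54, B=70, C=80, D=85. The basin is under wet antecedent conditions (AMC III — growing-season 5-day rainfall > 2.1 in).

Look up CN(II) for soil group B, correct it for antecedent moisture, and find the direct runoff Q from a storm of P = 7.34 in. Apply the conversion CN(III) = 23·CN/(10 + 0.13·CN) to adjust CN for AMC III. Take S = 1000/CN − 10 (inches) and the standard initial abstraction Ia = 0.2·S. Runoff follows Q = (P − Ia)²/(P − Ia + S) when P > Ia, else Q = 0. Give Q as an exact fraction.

Q = 3145751569/572250350 in ≈ 5.497 in

NRCS table: residential, 1/2-acre lots, soil group B → CN(II) = 70
Wet (AMC III): CN(III) = 23·70/(10 + 0.13·70) = 1610/(191/10) = 16100/191 ≈ 84.293
S = 1000/(16100/191) − 10 = 300/161 in ≈ 1.863 in
Ia = 0.2S: 0.2·1.863 = 0.373 in (exactly 60/161)
Excess rainfall: 7.340 − 0.373 = 6.967 in; P > Ia so Q > 0
Runoff Q = (P−Ia)²/(P−Ia+S) = (6.967)²/(6.967+1.863) = 3145751569/572250350 ≈ 5.497 in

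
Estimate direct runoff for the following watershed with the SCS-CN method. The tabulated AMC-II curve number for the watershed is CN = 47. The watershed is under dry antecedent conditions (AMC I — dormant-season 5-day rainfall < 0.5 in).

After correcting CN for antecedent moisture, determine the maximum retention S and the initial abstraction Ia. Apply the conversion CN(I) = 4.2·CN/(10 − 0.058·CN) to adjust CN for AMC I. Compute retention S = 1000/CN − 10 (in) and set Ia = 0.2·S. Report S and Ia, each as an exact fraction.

Dry (AMC I): CN(I) = 4.2·47/(10 − 0.058·47) = (987/5)/(3637/500) = 98700/3637 ≈ 27.138
Retention S: 1000/CN − 10 with CN=27.138 → S = 26500/987 ≈ 26.849 in
Initial abstraction Ia = S/5 = (26500/987)/5 = 5300/987 ≈ 5.370 in

S = 26500/987 in ≈ 26.849 in; Ia = 5300/987 in ≈ 5.370 in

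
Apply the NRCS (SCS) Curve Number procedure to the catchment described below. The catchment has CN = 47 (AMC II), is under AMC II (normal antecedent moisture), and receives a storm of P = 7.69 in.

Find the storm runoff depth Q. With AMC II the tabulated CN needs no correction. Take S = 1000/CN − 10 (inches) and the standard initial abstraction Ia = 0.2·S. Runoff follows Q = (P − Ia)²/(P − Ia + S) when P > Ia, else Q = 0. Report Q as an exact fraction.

Average conditions: CN = 47 (no AMC adjustment).
Max retention: S = 1000/47 − 10 = 530/47 in (≈ 11.277 in)
Initial abstraction Ia = S/5 = (530/47)/5 = 106/47 ≈ 2.255 in
Excess rainfall: 7.690 − 2.255 = 5.435 in; P > Ia so Q > 0
Runoff Q = (P−Ia)²/(P−Ia+S) = (5.435)²/(5.435+11.277) = 652444849/369152100 ≈ 1.767 in

Q = 652444849/369152100 in ≈ 1.767 in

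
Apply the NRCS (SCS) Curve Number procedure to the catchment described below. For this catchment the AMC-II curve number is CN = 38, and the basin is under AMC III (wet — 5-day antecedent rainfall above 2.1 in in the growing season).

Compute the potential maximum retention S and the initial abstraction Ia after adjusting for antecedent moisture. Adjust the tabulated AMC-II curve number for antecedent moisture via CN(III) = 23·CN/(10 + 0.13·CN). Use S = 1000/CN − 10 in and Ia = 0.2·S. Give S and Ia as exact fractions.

S = 3100/437 in ≈ 7.094 in; Ia = 620/437 in ≈ 1.419 in

Wet (AMC III): CN(III) = 23·38/(10 + 0.13·38) = 874/(747/50) = 43700/747 ≈ 58.501
Retention S: 1000/CN − 10 with CN=58.501 → S = 3100/437 ≈ 7.094 in
Ia = 0.2S: 0.2·7.094 = 1.419 in (exactly 620/437)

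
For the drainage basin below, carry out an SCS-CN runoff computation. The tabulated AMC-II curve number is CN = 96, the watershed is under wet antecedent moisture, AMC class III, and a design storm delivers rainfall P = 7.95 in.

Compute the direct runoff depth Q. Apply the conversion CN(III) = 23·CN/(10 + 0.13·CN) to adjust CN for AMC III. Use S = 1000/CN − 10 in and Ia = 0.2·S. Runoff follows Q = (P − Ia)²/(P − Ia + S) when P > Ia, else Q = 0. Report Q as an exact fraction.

Q = 119268241/15415980 in ≈ 7.737 in

Adjust CN=96 to AMC III: 23·96/(10 + 0.13·96) → 2208 ÷ (562/25) = 27600/281 ≈ 98.221
Max retention: S = 1000/(27600/281) − 10 = 25/138 in (≈ 0.181 in)
Initial abstraction Ia = S/5 = (25/138)/5 = 5/138 ≈ 0.036 in
P − Ia = 7.950 − 0.036 = 10921/1380 ≈ 7.914 in (> 0, runoff occurs)
Q: (10921/1380)² ÷ (11171/1380) = 119268241/15415980 in (≈ 7.737 in)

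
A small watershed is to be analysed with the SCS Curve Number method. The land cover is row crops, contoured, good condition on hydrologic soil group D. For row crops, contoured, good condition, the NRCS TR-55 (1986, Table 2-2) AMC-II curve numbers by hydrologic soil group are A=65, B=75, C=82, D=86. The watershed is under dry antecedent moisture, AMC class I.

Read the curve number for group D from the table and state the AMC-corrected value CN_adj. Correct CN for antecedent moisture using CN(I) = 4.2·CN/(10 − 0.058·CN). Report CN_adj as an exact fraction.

NRCS table: row crops, contoured, good condition, soil group D → CN(II) = 86
Dry (AMC I): CN(I) = 4.2·86/(10 − 0.058·86) = (1806/5)/(1253/250) = 12900/179 ≈ 72.067

CN_adj = 12900/179 ≈ 72.067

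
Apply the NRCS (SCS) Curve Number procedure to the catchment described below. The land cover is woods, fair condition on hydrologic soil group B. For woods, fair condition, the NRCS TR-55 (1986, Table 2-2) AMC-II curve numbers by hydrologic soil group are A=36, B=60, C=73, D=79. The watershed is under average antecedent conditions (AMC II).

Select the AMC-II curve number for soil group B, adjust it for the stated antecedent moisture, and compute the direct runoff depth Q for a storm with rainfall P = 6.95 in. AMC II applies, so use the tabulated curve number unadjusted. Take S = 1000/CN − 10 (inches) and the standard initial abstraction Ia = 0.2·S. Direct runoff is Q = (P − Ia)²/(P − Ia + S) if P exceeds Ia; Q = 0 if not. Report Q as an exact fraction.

Q = 113569/44220 in ≈ 2.568 in

NRCS table: woods, fair condition, soil group B → CN(II) = 60
Average conditions: CN = 60 (no AMC adjustment).
S = 1000/60 − 10 = 20/3 in ≈ 6.667 in
Ia = 0.2·(20/3) = 4/3 in ≈ 1.333 in
Since P=6.950 > Ia=1.333: effective rainfall P−Ia = 337/60 in
Q: (337/60)² ÷ (737/60) = 113569/44220 in (≈ 2.568 in)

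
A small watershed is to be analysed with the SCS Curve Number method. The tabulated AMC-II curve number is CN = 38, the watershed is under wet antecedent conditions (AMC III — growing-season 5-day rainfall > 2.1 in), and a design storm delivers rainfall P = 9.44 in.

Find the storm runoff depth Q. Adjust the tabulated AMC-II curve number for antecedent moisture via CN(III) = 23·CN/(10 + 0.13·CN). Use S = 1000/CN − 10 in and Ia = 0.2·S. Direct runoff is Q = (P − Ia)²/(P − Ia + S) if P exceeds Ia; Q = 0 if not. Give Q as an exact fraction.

Q = 1919841856/451016775 in ≈ 4.257 in

Wet (AMC III): CN(III) = 23·38/(10 + 0.13·38) = 874/(747/50) = 43700/747 ≈ 58.501
Retention S: 1000/CN − 10 with CN=58.501 → S = 3100/437 ≈ 7.094 in
Ia = 0.2S: 0.2·7.094 = 1.419 in (exactly 620/437)
Excess rainfall: 9.440 − 1.419 = 8.021 in; P > Ia so Q > 0
Runoff Q = (P−Ia)²/(P−Ia+S) = (8.021)²/(8.021+7.094) = 1919841856/451016775 ≈ 4.257 in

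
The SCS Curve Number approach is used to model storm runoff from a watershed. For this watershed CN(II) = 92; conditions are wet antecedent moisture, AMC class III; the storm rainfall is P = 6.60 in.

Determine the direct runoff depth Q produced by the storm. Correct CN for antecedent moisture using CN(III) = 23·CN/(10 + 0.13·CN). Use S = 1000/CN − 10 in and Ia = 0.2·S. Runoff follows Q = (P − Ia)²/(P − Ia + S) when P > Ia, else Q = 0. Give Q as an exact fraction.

Q = 297804049/48289765 in ≈ 6.167 in

Adjust CN=92 to AMC III: 23·92/(10 + 0.13·92) → 2116 ÷ (549/25) = 52900/549 ≈ 96.357
S = 1000/(52900/549) − 10 = 200/529 in ≈ 0.378 in
Ia = 0.2·(200/529) = 40/529 in ≈ 0.076 in
Excess rainfall: 6.600 − 0.076 = 6.524 in; P > Ia so Q > 0
Runoff Q = (P−Ia)²/(P−Ia+S) = (6.524)²/(6.524+0.378) = 297804049/48289765 ≈ 6.167 in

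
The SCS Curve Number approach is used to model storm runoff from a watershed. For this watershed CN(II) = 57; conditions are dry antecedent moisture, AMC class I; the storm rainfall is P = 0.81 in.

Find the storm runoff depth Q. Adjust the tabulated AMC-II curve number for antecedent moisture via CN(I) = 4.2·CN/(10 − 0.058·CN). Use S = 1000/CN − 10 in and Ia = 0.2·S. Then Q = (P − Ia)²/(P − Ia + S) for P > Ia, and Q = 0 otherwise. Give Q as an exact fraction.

Q = 0 in ≈ 0.000 in

Adjust CN=57 to AMC I: 4.2·57/(10 − 0.058·57) → (1197/5) ÷ (3347/500) = 119700/3347 ≈ 35.763
S = 1000/(119700/3347) − 10 = 21500/1197 in ≈ 17.962 in
Initial abstraction Ia = S/5 = (21500/1197)/5 = 4300/1197 ≈ 3.592 in
P = 0.810 ≤ Ia = 3.592 in: entire storm abstracted, Q = 0.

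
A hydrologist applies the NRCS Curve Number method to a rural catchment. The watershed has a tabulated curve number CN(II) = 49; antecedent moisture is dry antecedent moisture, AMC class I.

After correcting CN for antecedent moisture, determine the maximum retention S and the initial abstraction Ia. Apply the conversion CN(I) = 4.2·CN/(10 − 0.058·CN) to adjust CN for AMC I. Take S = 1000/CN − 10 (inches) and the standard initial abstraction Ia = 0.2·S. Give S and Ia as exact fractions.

S = 8500/343 in ≈ 24.781 in; Ia = 1700/343 in ≈ 4.956 in

CN(I) from CN(II)=49: (4.2·49)/(10 − 0.058·49) = 34300/1193 ≈ 28.751
Retention S: 1000/CN − 10 with CN=28.751 → S = 8500/343 ≈ 24.781 in
Initial abstraction Ia = S/5 = (8500/343)/5 = 1700/343 ≈ 4.956 in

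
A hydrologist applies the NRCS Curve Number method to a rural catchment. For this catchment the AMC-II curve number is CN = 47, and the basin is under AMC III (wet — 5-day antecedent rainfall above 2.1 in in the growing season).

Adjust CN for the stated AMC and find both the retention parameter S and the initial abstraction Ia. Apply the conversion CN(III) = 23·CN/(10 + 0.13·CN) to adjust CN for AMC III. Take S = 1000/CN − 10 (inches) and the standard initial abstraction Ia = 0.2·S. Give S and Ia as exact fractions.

S = 5300/1081 in ≈ 4.903 in; Ia = 1060/1081 in ≈ 0.981 in

Wet (AMC III): CN(III) = 23·47/(10 + 0.13·47) = 1081/(1611/100) = 108100/1611 ≈ 67.101
Retention S: 1000/CN − 10 with CN=67.101 → S = 5300/1081 ≈ 4.903 in
Ia = 0.2S: 0.2·4.903 = 0.981 in (exactly 1060/1081)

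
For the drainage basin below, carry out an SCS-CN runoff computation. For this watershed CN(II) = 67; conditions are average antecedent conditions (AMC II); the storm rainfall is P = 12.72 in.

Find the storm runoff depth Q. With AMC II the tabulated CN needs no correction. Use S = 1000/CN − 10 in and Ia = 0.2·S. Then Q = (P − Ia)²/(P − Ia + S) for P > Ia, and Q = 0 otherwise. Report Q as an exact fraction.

Q = 64393056/7790425 in ≈ 8.266 in

CN(II) = 67; AMC II needs no correction.
S = 1000/67 − 10 = 330/67 in ≈ 4.925 in
Ia = 0.2S: 0.2·4.925 = 0.985 in (exactly 66/67)
P − Ia = 12.720 − 0.985 = 19656/1675 ≈ 11.735 in (> 0, runoff occurs)
Q: (19656/1675)² ÷ (27906/1675) = 64393056/7790425 in (≈ 8.266 in)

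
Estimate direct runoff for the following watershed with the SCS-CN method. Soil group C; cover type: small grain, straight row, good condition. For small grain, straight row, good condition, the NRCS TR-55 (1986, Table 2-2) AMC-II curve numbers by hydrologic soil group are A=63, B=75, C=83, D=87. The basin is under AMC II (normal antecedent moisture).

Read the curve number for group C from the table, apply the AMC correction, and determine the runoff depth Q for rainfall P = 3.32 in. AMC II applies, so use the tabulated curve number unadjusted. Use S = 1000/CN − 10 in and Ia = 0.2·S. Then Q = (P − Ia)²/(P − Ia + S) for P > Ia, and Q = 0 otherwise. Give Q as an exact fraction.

Q = 36469521/21349675 in ≈ 1.708 in

NRCS table: small grain, straight row, good condition, soil group C → CN(II) = 83
CN(II) = 83; AMC II needs no correction.
S = 1000/83 − 10 = 170/83 in ≈ 2.048 in
Ia = 0.2·(170/83) = 34/83 in ≈ 0.410 in
Since P=3.320 > Ia=0.410: effective rainfall P−Ia = 6039/2075 in
Q = (6039/2075)²/((6039/2075) + 170/83) = (36469521/4305625)/(10289/2075) = 36469521/21349675 in ≈ 1.708 in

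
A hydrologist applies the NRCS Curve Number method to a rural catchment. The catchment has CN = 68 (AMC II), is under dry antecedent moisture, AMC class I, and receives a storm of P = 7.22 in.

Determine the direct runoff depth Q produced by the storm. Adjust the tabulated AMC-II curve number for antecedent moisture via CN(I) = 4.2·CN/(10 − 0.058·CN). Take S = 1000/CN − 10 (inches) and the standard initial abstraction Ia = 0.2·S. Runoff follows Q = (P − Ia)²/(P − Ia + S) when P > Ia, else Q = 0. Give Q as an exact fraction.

CN(I) from CN(II)=68: (4.2·68)/(10 − 0.058·68) = 35700/757 ≈ 47.160
Max retention: S = 1000/(35700/757) − 10 = 4000/357 in (≈ 11.204 in)
Ia = 0.2·(4000/357) = 800/357 in ≈ 2.241 in
Excess rainfall: 7.220 − 2.241 = 4.979 in; P > Ia so Q > 0
Q = (88877/17850)²/((88877/17850) + 4000/357) = (7899121129/318622500)/(288877/17850) = 7899121129/5156454450 in ≈ 1.532 in

Q = 7899121129/5156454450 in ≈ 1.532 in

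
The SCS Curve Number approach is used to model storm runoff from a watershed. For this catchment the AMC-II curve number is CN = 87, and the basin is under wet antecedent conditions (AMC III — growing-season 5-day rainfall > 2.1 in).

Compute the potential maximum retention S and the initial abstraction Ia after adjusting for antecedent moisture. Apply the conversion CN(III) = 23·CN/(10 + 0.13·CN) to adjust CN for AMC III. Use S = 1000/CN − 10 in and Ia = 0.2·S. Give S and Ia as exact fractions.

Adjust CN=87 to AMC III: 23·87/(10 + 0.13·87) → 2001 ÷ (2131/100) = 200100/2131 ≈ 93.900
Retention S: 1000/CN − 10 with CN=93.900 → S = 1300/2001 ≈ 0.650 in
Initial abstraction Ia = S/5 = (1300/2001)/5 = 260/2001 ≈ 0.130 in

S = 1300/2001 in ≈ 0.650 in; Ia = 260/2001 in ≈ 0.130 in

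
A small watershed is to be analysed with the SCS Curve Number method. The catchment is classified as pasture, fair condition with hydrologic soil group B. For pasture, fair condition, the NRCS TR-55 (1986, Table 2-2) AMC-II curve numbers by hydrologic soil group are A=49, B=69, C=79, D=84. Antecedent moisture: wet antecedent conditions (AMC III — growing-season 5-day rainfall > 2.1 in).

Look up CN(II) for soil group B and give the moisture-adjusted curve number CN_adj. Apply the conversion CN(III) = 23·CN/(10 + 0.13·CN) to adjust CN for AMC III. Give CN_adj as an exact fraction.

CN_adj = 158700/1897 ≈ 83.658

NRCS table: pasture, fair condition, soil group B → CN(II) = 69
Adjust CN=69 to AMC III: 23·69/(10 + 0.13·69) → 1587 ÷ (1897/100) = 158700/1897 ≈ 83.658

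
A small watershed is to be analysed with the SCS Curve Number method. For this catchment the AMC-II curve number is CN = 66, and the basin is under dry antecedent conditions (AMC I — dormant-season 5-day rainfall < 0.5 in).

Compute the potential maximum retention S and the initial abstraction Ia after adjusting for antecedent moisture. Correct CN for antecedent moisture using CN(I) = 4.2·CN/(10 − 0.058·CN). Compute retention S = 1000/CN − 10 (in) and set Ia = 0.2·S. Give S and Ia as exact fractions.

S = 8500/693 in ≈ 12.266 in; Ia = 1700/693 in ≈ 2.453 in

Dry (AMC I): CN(I) = 4.2·66/(10 − 0.058·66) = (1386/5)/(1543/250) = 69300/1543 ≈ 44.913
S = 1000/(69300/1543) − 10 = 8500/693 in ≈ 12.266 in
Ia = 0.2·(8500/693) = 1700/693 in ≈ 2.453 in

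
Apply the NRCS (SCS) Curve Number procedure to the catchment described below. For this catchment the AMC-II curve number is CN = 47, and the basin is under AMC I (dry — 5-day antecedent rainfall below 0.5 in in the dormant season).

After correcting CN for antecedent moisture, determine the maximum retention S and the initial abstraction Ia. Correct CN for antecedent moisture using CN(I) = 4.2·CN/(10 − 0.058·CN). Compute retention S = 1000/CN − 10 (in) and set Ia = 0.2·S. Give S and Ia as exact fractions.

CN(I) from CN(II)=47: (4.2·47)/(10 − 0.058·47) = 98700/3637 ≈ 27.138
Max retention: S = 1000/(98700/3637) − 10 = 26500/987 in (≈ 26.849 in)
Ia = 0.2S: 0.2·26.849 = 5.370 in (exactly 5300/987)

S = 26500/987 in ≈ 26.849 in; Ia = 5300/987 in ≈ 5.370 in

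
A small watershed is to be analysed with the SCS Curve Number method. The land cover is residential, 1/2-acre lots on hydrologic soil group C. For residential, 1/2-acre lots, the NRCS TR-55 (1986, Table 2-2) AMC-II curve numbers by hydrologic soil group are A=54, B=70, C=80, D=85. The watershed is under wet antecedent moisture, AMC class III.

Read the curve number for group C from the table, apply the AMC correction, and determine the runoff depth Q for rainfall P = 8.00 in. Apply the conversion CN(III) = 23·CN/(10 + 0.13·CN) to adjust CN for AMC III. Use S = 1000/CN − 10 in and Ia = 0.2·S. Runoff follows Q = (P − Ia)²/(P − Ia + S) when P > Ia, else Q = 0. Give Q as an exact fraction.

NRCS table: residential, 1/2-acre lots, soil group C → CN(II) = 80
Wet (AMC III): CN(III) = 23·80/(10 + 0.13·80) = 1840/(102/5) = 4600/51 ≈ 90.196
Retention S: 1000/CN − 10 with CN=90.196 → S = 25/23 ≈ 1.087 in
Initial abstraction Ia = S/5 = (25/23)/5 = 5/23 ≈ 0.217 in
P − Ia = 8.000 − 0.217 = 179/23 ≈ 7.783 in (> 0, runoff occurs)
Runoff Q = (P−Ia)²/(P−Ia+S) = (7.783)²/(7.783+1.087) = 32041/4692 ≈ 6.829 in

Q = 32041/4692 in ≈ 6.829 in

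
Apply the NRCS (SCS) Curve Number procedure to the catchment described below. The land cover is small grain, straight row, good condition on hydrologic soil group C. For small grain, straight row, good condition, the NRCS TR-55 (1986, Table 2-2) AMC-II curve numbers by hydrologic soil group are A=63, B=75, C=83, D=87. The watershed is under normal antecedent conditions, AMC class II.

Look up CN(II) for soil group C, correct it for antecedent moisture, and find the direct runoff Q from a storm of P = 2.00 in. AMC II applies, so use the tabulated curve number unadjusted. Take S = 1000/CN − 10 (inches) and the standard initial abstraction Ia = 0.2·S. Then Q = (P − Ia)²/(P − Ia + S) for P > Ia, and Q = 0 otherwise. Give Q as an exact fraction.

Q = 8712/12533 in ≈ 0.695 in

NRCS table: small grain, straight row, good condition, soil group C → CN(II) = 83
CN(II) = 83; AMC II needs no correction.
Max retention: S = 1000/83 − 10 = 170/83 in (≈ 2.048 in)
Ia = 0.2S: 0.2·2.048 = 0.410 in (exactly 34/83)
Excess rainfall: 2.000 − 0.410 = 1.590 in; P > Ia so Q > 0
Q: (132/83)² ÷ (302/83) = 8712/12533 in (≈ 0.695 in)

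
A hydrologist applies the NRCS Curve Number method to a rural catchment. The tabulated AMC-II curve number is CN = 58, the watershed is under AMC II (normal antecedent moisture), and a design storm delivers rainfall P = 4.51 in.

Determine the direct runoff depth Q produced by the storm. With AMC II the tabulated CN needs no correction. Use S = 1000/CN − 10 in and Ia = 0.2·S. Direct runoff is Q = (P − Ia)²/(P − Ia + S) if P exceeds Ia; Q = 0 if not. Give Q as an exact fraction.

AMC II — tabulated CN = 58 applies directly.
Retention S: 1000/CN − 10 with CN=58.000 → S = 210/29 ≈ 7.241 in
Ia = 0.2·(210/29) = 42/29 in ≈ 1.448 in
Since P=4.510 > Ia=1.448: effective rainfall P−Ia = 8879/2900 in
Q: (8879/2900)² ÷ (29879/2900) = 78836641/86649100 in (≈ 0.910 in)

Q = 78836641/86649100 in ≈ 0.910 in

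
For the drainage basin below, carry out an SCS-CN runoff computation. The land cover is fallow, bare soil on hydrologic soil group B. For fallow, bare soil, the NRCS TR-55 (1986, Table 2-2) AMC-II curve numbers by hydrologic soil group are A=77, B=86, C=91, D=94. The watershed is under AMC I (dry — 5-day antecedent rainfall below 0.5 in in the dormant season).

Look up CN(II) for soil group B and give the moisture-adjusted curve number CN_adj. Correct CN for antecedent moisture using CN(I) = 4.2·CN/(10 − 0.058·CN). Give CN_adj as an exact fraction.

NRCS table: fallow, bare soil, soil group B → CN(II) = 86
Dry (AMC I): CN(I) = 4.2·86/(10 − 0.058·86) = (1806/5)/(1253/250) = 12900/179 ≈ 72.067

CN_adj = 12900/179 ≈ 72.067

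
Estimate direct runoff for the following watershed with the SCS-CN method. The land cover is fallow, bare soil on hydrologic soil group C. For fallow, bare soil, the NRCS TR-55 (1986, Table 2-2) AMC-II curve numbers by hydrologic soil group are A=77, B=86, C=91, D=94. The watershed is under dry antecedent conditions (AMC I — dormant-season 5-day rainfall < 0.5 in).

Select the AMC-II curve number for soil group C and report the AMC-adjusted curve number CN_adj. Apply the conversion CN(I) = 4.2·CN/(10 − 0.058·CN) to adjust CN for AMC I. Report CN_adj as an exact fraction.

CN_adj = 63700/787 ≈ 80.940

NRCS table: fallow, bare soil, soil group C → CN(II) = 91
Dry (AMC I): CN(I) = 4.2·91/(10 − 0.058·91) = (1911/5)/(2361/500) = 63700/787 ≈ 80.940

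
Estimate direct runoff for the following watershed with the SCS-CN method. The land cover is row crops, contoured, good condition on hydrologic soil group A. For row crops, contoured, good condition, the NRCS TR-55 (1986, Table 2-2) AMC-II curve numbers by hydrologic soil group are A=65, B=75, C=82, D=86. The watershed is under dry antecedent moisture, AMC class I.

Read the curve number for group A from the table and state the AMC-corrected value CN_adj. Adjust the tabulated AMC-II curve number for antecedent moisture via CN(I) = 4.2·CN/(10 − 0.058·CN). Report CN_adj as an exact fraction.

CN_adj = 3900/89 ≈ 43.820

NRCS table: row crops, contoured, good condition, soil group A → CN(II) = 65
Adjust CN=65 to AMC I: 4.2·65/(10 − 0.058·65) → 273 ÷ (623/100) = 3900/89 ≈ 43.820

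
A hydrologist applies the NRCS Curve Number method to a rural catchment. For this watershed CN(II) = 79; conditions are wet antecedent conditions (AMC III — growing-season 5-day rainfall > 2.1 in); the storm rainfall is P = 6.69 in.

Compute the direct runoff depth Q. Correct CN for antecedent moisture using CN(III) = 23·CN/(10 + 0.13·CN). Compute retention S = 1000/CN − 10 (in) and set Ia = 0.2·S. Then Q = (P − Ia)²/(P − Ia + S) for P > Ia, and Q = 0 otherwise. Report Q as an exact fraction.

Q = 459091195443/83798404700 in ≈ 5.479 in

Adjust CN=79 to AMC III: 23·79/(10 + 0.13·79) → 1817 ÷ (2027/100) = 181700/2027 ≈ 89.640
Retention S: 1000/CN − 10 with CN=89.640 → S = 2100/1817 ≈ 1.156 in
Ia = 0.2S: 0.2·1.156 = 0.231 in (exactly 420/1817)
Excess rainfall: 6.690 − 0.231 = 6.459 in; P > Ia so Q > 0
Runoff Q = (P−Ia)²/(P−Ia+S) = (6.459)²/(6.459+1.156) = 459091195443/83798404700 ≈ 5.479 in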